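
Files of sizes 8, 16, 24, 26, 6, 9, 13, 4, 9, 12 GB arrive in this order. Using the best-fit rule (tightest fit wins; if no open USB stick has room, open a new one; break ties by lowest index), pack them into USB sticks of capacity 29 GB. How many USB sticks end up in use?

5

  8 → USB stick 1 (new)  [load 8/29]
  16 → USB stick 1  [load 24/29]
  24 → USB stick 2 (new)  [load 24/29]
  26 → USB stick 3 (new)  [load 26/29]
  6 → USB stick 4 (new)  [load 6/29]
  9 → USB stick 4  [load 15/29]
  13 → USB stick 4  [load 28/29]
  4 → USB stick 1  [load 28/29]
  9 → USB stick 5 (new)  [load 9/29]
  12 → USB stick 5  [load 21/29]
5 USB sticks opened.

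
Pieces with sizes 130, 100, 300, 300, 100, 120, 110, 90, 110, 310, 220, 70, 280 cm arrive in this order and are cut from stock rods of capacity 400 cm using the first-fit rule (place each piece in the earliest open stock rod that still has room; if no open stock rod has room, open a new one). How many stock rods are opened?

7

  130 → stock rod 1 (new)  [load 130/400]
  100 → stock rod 1  [load 230/400]
  300 → stock rod 2 (new)  [load 300/400]
  300 → stock rod 3 (new)  [load 300/400]
  100 → stock rod 1  [load 330/400]
  120 → stock rod 4 (new)  [load 120/400]
  110 → stock rod 4  [load 230/400]
  90 → stock rod 2  [load 390/400]
  110 → stock rod 4  [load 340/400]
  310 → stock rod 5 (new)  [load 310/400]
  220 → stock rod 6 (new)  [load 220/400]
  70 → stock rod 1  [load 400/400]
  280 → stock rod 7 (new)  [load 280/400]
7 stock rods opened.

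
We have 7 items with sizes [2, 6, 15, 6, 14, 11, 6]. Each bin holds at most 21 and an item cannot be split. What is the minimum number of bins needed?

Total = 15 + 14 + 11 + 6 + 6 + 6 + 2 = 60.
Lower bound: ⌈60/21⌉ = 3 bins.
A packing using 3 bins:
  bin 1: 15 + 6 = 21
  bin 2: 14 + 6 = 20
  bin 3: 11 + 6 + 2 = 19
This matches the lower bound, so 3 is optimal.

3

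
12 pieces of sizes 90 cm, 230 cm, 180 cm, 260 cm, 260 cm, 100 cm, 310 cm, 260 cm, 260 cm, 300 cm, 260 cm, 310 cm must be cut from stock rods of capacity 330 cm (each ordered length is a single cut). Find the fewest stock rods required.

10

Total = 310 + 310 + 300 + 260 + 260 + 260 + 260 + 260 + 230 + 180 + 100 + 90 = 2820 cm.
Lower bound: ⌈2820/330⌉ = 9 stock rods.
Also, 10 pieces each exceed 165 cm, and no two of those can share a stock rod, so at least 10 stock rods are needed.
A packing using 10 stock rods:
  stock rod 1: 310 = 310
  stock rod 2: 310 = 310
  stock rod 3: 300 = 300
  stock rod 4: 260 = 260
  stock rod 5: 260 = 260
  stock rod 6: 260 = 260
  stock rod 7: 260 = 260
  stock rod 8: 260 = 260
  stock rod 9: 230 + 100 = 330
  stock rod 10: 180 + 90 = 270
This matches the lower bound, so 10 is optimal.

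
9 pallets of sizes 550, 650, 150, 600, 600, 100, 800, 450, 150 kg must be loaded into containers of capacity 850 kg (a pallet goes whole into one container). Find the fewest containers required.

6

Total = 800 + 650 + 600 + 600 + 550 + 450 + 150 + 150 + 100 = 4050 kg.
Lower bound: ⌈4050/850⌉ = 5 containers.
Also, 6 pallets each exceed 425 kg, and no two of those can share a container, so at least 6 containers are needed.
A packing using 6 containers:
  container 1: 800 = 800
  container 2: 650 + 150 = 800
  container 3: 600 + 150 + 100 = 850
  container 4: 600 = 600
  container 5: 550 = 550
  container 6: 450 = 450
This matches the lower bound, so 6 is optimal.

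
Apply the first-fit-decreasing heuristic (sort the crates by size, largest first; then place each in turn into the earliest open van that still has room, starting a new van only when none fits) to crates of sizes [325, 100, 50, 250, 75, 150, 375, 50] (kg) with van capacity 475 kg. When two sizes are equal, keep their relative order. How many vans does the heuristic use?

Sorted descending: 375, 325, 250, 150, 100, 75, 50, 50.
  375 → van 1 (new)  [load 375/475]
  325 → van 2 (new)  [load 325/475]
  250 → van 3 (new)  [load 250/475]
  150 → van 2  [load 475/475]
  100 → van 1  [load 475/475]
  75 → van 3  [load 325/475]
  50 → van 3  [load 375/475]
  50 → van 3  [load 425/475]
3 vans opened.

3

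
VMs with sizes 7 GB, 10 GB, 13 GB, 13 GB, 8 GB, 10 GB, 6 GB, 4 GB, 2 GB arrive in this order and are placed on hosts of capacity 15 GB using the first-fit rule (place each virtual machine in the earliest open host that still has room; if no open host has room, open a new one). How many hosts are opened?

6

  7 → host 1 (new)  [load 7/15]
  10 → host 2 (new)  [load 10/15]
  13 → host 3 (new)  [load 13/15]
  13 → host 4 (new)  [load 13/15]
  8 → host 1  [load 15/15]
  10 → host 5 (new)  [load 10/15]
  6 → host 6 (new)  [load 6/15]
  4 → host 2  [load 14/15]
  2 → host 3  [load 15/15]
6 hosts opened.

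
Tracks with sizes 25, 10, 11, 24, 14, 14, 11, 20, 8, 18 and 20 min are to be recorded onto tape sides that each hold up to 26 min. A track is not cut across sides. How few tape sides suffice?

Total = 25 + 24 + 20 + 20 + 18 + 14 + 14 + 11 + 11 + 10 + 8 = 175 min.
Lower bound: ⌈175/26⌉ = 7 tape sides.
A packing using 8 tape sides:
  side 1: 25 = 25
  side 2: 24 = 24
  side 3: 20 = 20
  side 4: 20 = 20
  side 5: 18 + 8 = 26
  side 6: 14 + 11 = 25
  side 7: 14 + 11 = 25
  side 8: 10 = 10
No arrangement into 7 tape sides stays within capacity, so 8 is optimal.

8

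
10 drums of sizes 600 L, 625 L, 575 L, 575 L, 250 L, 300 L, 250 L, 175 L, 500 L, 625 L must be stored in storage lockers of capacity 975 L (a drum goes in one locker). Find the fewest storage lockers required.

6

Total = 625 + 625 + 600 + 575 + 575 + 500 + 300 + 250 + 250 + 175 = 4475 L.
Lower bound: ⌈4475/975⌉ = 5 storage lockers.
Also, 6 drums each exceed 975/2 L, and no two of those can share a locker, so at least 6 storage lockers are needed.
A packing using 6 storage lockers:
  locker 1: 625 + 300 = 925
  locker 2: 625 + 250 = 875
  locker 3: 600 + 250 = 850
  locker 4: 575 + 175 = 750
  locker 5: 575 = 575
  locker 6: 500 = 500
This matches the lower bound, so 6 is optimal.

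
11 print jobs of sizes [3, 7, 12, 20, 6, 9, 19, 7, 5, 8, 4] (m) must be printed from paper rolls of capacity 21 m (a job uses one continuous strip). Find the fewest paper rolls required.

5

Total = 20 + 19 + 12 + 9 + 8 + 7 + 7 + 6 + 5 + 4 + 3 = 100 m.
Lower bound: ⌈100/21⌉ = 5 paper rolls.
A packing using 5 paper rolls:
  roll 1: 20 = 20
  roll 2: 19 = 19
  roll 3: 12 + 9 = 21
  roll 4: 8 + 7 + 6 = 21
  roll 5: 7 + 5 + 4 + 3 = 19
This matches the lower bound, so 5 is optimal.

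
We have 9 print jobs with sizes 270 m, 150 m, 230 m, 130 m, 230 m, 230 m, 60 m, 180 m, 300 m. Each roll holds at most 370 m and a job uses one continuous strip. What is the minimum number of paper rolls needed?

Total = 300 + 270 + 230 + 230 + 230 + 180 + 150 + 130 + 60 = 1780 m.
Lower bound: ⌈1780/370⌉ = 5 paper rolls.
A packing using 6 paper rolls:
  roll 1: 300 + 60 = 360
  roll 2: 270 = 270
  roll 3: 230 + 130 = 360
  roll 4: 230 = 230
  roll 5: 230 = 230
  roll 6: 180 + 150 = 330
No arrangement into 5 paper rolls stays within capacity, so 6 is optimal.

6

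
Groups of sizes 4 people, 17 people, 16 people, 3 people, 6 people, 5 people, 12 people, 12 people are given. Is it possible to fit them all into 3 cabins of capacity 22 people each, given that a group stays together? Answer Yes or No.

Total = 75 people; ⌈75/22⌉ = 4.
At least 4 cabins are required, but only 3 are allowed.

No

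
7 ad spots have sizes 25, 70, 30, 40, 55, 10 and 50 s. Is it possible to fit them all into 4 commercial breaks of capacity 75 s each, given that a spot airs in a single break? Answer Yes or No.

A valid assignment using 4 commercial breaks:
  break 1: 70 = 70
  break 2: 55 + 10 = 65
  break 3: 50 + 25 = 75
  break 4: 40 + 30 = 70
Every load is within 75 s, so 4 commercial breaks suffice.

Yes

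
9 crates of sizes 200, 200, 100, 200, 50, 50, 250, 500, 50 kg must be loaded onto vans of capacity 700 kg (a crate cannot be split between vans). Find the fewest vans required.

3

Total = 500 + 250 + 200 + 200 + 200 + 100 + 50 + 50 + 50 = 1600 kg.
Lower bound: ⌈1600/700⌉ = 3 vans.
A packing using 3 vans:
  van 1: 500 + 200 = 700
  van 2: 250 + 200 + 200 + 50 = 700
  van 3: 100 + 50 + 50 = 200
This matches the lower bound, so 3 is optimal.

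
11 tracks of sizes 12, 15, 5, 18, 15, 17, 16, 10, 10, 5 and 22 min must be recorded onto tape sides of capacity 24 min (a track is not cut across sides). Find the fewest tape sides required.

8

Total = 22 + 18 + 17 + 16 + 15 + 15 + 12 + 10 + 10 + 5 + 5 = 145 min.
Lower bound: ⌈145/24⌉ = 7 tape sides.
A packing using 8 tape sides:
  side 1: 22 = 22
  side 2: 18 + 5 = 23
  side 3: 17 + 5 = 22
  side 4: 16 = 16
  side 5: 15 = 15
  side 6: 15 = 15
  side 7: 12 + 10 = 22
  side 8: 10 = 10
No arrangement into 7 tape sides stays within capacity, so 8 is optimal.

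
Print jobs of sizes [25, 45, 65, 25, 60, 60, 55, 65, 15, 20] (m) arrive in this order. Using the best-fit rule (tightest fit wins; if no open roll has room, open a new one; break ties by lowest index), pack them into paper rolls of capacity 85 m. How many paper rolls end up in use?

  25 → roll 1 (new)  [load 25/85]
  45 → roll 1  [load 70/85]
  65 → roll 2 (new)  [load 65/85]
  25 → roll 3 (new)  [load 25/85]
  60 → roll 3  [load 85/85]
  60 → roll 4 (new)  [load 60/85]
  55 → roll 5 (new)  [load 55/85]
  65 → roll 6 (new)  [load 65/85]
  15 → roll 1  [load 85/85]
  20 → roll 2  [load 85/85]
6 paper rolls opened.

6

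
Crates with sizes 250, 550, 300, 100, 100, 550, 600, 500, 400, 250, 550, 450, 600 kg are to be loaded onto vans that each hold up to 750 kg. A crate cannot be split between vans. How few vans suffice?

Total = 600 + 600 + 550 + 550 + 550 + 500 + 450 + 400 + 300 + 250 + 250 + 100 + 100 = 5200 kg.
Lower bound: ⌈5200/750⌉ = 7 vans.
Also, 8 crates each exceed 375 kg, and no two of those can share a van, so at least 8 vans are needed.
A packing using 8 vans:
  van 1: 600 + 100 = 700
  van 2: 600 + 100 = 700
  van 3: 550 = 550
  van 4: 550 = 550
  van 5: 550 = 550
  van 6: 500 + 250 = 750
  van 7: 450 + 300 = 750
  van 8: 400 + 250 = 650
This matches the lower bound, so 8 is optimal.

8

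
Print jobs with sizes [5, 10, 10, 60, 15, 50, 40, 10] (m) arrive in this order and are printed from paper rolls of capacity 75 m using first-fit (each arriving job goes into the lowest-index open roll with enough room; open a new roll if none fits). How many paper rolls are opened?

4

  5 → roll 1 (new)  [load 5/75]
  10 → roll 1  [load 15/75]
  10 → roll 1  [load 25/75]
  60 → roll 2 (new)  [load 60/75]
  15 → roll 1  [load 40/75]
  50 → roll 3 (new)  [load 50/75]
  40 → roll 4 (new)  [load 40/75]
  10 → roll 1  [load 50/75]
4 paper rolls opened.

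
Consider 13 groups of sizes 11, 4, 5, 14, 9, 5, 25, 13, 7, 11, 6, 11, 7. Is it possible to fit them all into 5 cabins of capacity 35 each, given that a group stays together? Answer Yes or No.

A valid assignment using 4 cabins:
  cabin 1: 25 + 9 = 34
  cabin 2: 14 + 13 + 7 = 34
  cabin 3: 11 + 11 + 11 = 33
  cabin 4: 7 + 6 + 5 + 5 + 4 = 27
That uses only 4 ≤ 5, so 5 cabins are enough.

Yes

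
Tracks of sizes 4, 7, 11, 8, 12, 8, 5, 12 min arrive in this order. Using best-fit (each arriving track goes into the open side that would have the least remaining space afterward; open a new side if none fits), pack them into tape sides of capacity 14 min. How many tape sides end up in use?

  4 → side 1 (new)  [load 4/14]
  7 → side 1  [load 11/14]
  11 → side 2 (new)  [load 11/14]
  8 → side 3 (new)  [load 8/14]
  12 → side 4 (new)  [load 12/14]
  8 → side 5 (new)  [load 8/14]
  5 → side 3  [load 13/14]
  12 → side 6 (new)  [load 12/14]
6 tape sides opened.

6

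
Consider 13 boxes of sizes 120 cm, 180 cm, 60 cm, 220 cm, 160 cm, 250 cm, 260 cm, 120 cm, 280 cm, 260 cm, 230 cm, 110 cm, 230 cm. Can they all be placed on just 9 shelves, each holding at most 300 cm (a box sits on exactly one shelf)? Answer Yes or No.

Total = 2480 cm; ⌈2480/300⌉ = 9.
The bound of 9 does not rule out 9, but exhaustive search shows no assignment into 9 shelves of capacity 300 cm exists — the minimum is 10.

No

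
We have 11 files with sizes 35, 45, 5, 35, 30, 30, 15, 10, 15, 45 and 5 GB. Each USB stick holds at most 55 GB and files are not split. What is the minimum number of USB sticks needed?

Total = 45 + 45 + 35 + 35 + 30 + 30 + 15 + 15 + 10 + 5 + 5 = 270 GB.
Lower bound: ⌈270/55⌉ = 5 USB sticks.
Also, 6 files each exceed 55/2 GB, and no two of those can share a USB stick, so at least 6 USB sticks are needed.
A packing using 6 USB sticks:
  USB stick 1: 45 + 10 = 55
  USB stick 2: 45 + 5 + 5 = 55
  USB stick 3: 35 + 15 = 50
  USB stick 4: 35 + 15 = 50
  USB stick 5: 30 = 30
  USB stick 6: 30 = 30
This matches the lower bound, so 6 is optimal.

6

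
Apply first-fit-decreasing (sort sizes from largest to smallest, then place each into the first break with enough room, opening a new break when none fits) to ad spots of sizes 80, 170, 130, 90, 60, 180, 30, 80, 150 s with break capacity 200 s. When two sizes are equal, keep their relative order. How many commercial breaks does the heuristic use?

Sorted descending: 180, 170, 150, 130, 90, 80, 80, 60, 30.
  180 → break 1 (new)  [load 180/200]
  170 → break 2 (new)  [load 170/200]
  150 → break 3 (new)  [load 150/200]
  130 → break 4 (new)  [load 130/200]
  90 → break 5 (new)  [load 90/200]
  80 → break 5  [load 170/200]
  80 → break 6 (new)  [load 80/200]
  60 → break 4  [load 190/200]
  30 → break 2  [load 200/200]
6 commercial breaks opened.

6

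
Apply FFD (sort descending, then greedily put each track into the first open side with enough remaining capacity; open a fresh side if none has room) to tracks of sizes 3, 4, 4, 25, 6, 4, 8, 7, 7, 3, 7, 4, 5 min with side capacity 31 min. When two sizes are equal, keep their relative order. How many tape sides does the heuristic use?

Sorted descending: 25, 8, 7, 7, 7, 6, 5, 4, 4, 4, 4, 3, 3.
  25 → side 1 (new)  [load 25/31]
  8 → side 2 (new)  [load 8/31]
  7 → side 2  [load 15/31]
  7 → side 2  [load 22/31]
  7 → side 2  [load 29/31]
  6 → side 1  [load 31/31]
  5 → side 3 (new)  [load 5/31]
  4 → side 3  [load 9/31]
  4 → side 3  [load 13/31]
  4 → side 3  [load 17/31]
  4 → side 3  [load 21/31]
  3 → side 3  [load 24/31]
  3 → side 3  [load 27/31]
3 tape sides opened.

3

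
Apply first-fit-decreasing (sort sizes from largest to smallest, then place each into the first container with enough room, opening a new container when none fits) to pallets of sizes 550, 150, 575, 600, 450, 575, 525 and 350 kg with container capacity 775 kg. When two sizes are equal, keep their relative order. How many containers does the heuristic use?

7

Sorted descending: 600, 575, 575, 550, 525, 450, 350, 150.
  600 → container 1 (new)  [load 600/775]
  575 → container 2 (new)  [load 575/775]
  575 → container 3 (new)  [load 575/775]
  550 → container 4 (new)  [load 550/775]
  525 → container 5 (new)  [load 525/775]
  450 → container 6 (new)  [load 450/775]
  350 → container 7 (new)  [load 350/775]
  150 → container 1  [load 750/775]
7 containers opened.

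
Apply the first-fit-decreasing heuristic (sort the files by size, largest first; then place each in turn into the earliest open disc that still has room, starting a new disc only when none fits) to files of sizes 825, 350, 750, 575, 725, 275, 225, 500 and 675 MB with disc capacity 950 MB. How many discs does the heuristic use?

6

Sorted descending: 825, 750, 725, 675, 575, 500, 350, 275, 225.
  825 → disc 1 (new)  [load 825/950]
  750 → disc 2 (new)  [load 750/950]
  725 → disc 3 (new)  [load 725/950]
  675 → disc 4 (new)  [load 675/950]
  575 → disc 5 (new)  [load 575/950]
  500 → disc 6 (new)  [load 500/950]
  350 → disc 5  [load 925/950]
  275 → disc 4  [load 950/950]
  225 → disc 3  [load 950/950]
6 discs opened.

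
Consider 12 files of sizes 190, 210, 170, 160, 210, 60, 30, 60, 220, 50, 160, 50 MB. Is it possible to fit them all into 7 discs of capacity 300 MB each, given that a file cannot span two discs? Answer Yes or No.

A valid assignment using 7 discs:
  disc 1: 220 + 60 = 280
  disc 2: 210 + 60 + 30 = 300
  disc 3: 210 + 50 = 260
  disc 4: 190 + 50 = 240
  disc 5: 170 = 170
  disc 6: 160 = 160
  disc 7: 160 = 160
Every load is within 300 MB, so 7 discs suffice.

Yes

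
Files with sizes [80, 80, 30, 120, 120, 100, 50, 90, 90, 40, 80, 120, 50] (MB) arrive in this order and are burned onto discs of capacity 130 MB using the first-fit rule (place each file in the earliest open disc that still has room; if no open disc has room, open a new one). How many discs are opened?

  80 → disc 1 (new)  [load 80/130]
  80 → disc 2 (new)  [load 80/130]
  30 → disc 1  [load 110/130]
  120 → disc 3 (new)  [load 120/130]
  120 → disc 4 (new)  [load 120/130]
  100 → disc 5 (new)  [load 100/130]
  50 → disc 2  [load 130/130]
  90 → disc 6 (new)  [load 90/130]
  90 → disc 7 (new)  [load 90/130]
  40 → disc 6  [load 130/130]
  80 → disc 8 (new)  [load 80/130]
  120 → disc 9 (new)  [load 120/130]
  50 → disc 8  [load 130/130]
9 discs opened.

9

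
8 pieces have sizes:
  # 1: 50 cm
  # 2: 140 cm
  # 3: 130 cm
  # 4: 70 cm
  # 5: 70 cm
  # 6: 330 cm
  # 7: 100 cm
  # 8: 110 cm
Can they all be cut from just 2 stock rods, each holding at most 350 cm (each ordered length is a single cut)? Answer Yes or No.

Total = 1000 cm; ⌈1000/350⌉ = 3.
At least 3 stock rods are required, but only 2 are allowed.

No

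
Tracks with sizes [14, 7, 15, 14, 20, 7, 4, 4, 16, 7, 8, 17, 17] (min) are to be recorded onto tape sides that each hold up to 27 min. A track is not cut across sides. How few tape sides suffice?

Total = 20 + 17 + 17 + 16 + 15 + 14 + 14 + 8 + 7 + 7 + 7 + 4 + 4 = 150 min.
Lower bound: ⌈150/27⌉ = 6 tape sides.
Also, 7 tracks each exceed 27/2 min, and no two of those can share a side, so at least 7 tape sides are needed.
A packing using 7 tape sides:
  side 1: 20 + 7 = 27
  side 2: 17 + 8 = 25
  side 3: 17 + 7 = 24
  side 4: 16 + 7 + 4 = 27
  side 5: 15 + 4 = 19
  side 6: 14 = 14
  side 7: 14 = 14
This matches the lower bound, so 7 is optimal.

7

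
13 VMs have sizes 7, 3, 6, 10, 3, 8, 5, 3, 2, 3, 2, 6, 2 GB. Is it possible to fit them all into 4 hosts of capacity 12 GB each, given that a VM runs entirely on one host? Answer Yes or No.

No

Total = 60 GB; ⌈60/12⌉ = 5.
At least 5 hosts are required, but only 4 are allowed.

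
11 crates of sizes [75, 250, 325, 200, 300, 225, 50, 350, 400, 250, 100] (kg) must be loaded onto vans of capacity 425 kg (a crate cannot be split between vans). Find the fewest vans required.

7

Total = 400 + 350 + 325 + 300 + 250 + 250 + 225 + 200 + 100 + 75 + 50 = 2525 kg.
Lower bound: ⌈2525/425⌉ = 6 vans.
Also, 7 crates each exceed 425/2 kg, and no two of those can share a van, so at least 7 vans are needed.
A packing using 7 vans:
  van 1: 400 = 400
  van 2: 350 + 75 = 425
  van 3: 325 + 100 = 425
  van 4: 300 + 50 = 350
  van 5: 250 = 250
  van 6: 250 = 250
  van 7: 225 + 200 = 425
This matches the lower bound, so 7 is optimal.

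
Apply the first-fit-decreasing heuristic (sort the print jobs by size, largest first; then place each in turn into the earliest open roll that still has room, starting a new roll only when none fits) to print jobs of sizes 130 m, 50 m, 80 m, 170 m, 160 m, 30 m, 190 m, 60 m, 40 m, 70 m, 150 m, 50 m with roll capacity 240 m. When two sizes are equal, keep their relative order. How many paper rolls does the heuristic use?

5

Sorted descending: 190, 170, 160, 150, 130, 80, 70, 60, 50, 50, 40, 30.
  190 → roll 1 (new)  [load 190/240]
  170 → roll 2 (new)  [load 170/240]
  160 → roll 3 (new)  [load 160/240]
  150 → roll 4 (new)  [load 150/240]
  130 → roll 5 (new)  [load 130/240]
  80 → roll 3  [load 240/240]
  70 → roll 2  [load 240/240]
  60 → roll 4  [load 210/240]
  50 → roll 1  [load 240/240]
  50 → roll 5  [load 180/240]
  40 → roll 5  [load 220/240]
  30 → roll 4  [load 240/240]
5 paper rolls opened.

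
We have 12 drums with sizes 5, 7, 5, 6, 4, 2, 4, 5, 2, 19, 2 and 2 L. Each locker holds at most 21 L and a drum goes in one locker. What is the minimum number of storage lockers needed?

Total = 19 + 7 + 6 + 5 + 5 + 5 + 4 + 4 + 2 + 2 + 2 + 2 = 63 L.
Lower bound: ⌈63/21⌉ = 3 storage lockers.
A packing using 3 storage lockers:
  locker 1: 19 + 2 = 21
  locker 2: 7 + 6 + 4 + 4 = 21
  locker 3: 5 + 5 + 5 + 2 + 2 + 2 = 21
This matches the lower bound, so 3 is optimal.

3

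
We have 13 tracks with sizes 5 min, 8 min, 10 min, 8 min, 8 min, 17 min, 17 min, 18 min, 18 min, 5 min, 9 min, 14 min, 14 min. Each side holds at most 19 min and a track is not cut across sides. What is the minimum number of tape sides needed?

9

Total = 18 + 18 + 17 + 17 + 14 + 14 + 10 + 9 + 8 + 8 + 8 + 5 + 5 = 151 min.
Lower bound: ⌈151/19⌉ = 8 tape sides.
A packing using 9 tape sides:
  side 1: 18 = 18
  side 2: 18 = 18
  side 3: 17 = 17
  side 4: 17 = 17
  side 5: 14 + 5 = 19
  side 6: 14 + 5 = 19
  side 7: 10 + 9 = 19
  side 8: 8 + 8 = 16
  side 9: 8 = 8
No arrangement into 8 tape sides stays within capacity, so 9 is optimal.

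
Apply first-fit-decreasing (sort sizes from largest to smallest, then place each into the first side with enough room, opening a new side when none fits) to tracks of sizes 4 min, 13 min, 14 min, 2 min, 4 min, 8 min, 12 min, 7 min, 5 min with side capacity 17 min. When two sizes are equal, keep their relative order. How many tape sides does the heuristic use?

Sorted descending: 14, 13, 12, 8, 7, 5, 4, 4, 2.
  14 → side 1 (new)  [load 14/17]
  13 → side 2 (new)  [load 13/17]
  12 → side 3 (new)  [load 12/17]
  8 → side 4 (new)  [load 8/17]
  7 → side 4  [load 15/17]
  5 → side 3  [load 17/17]
  4 → side 2  [load 17/17]
  4 → side 5 (new)  [load 4/17]
  2 → side 1  [load 16/17]
5 tape sides opened.

5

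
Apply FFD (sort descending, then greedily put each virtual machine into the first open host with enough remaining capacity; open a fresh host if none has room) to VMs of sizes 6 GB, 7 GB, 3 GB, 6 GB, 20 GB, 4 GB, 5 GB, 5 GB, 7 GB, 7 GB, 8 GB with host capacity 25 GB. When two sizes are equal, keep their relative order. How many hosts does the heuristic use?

Sorted descending: 20, 8, 7, 7, 7, 6, 6, 5, 5, 4, 3.
  20 → host 1 (new)  [load 20/25]
  8 → host 2 (new)  [load 8/25]
  7 → host 2  [load 15/25]
  7 → host 2  [load 22/25]
  7 → host 3 (new)  [load 7/25]
  6 → host 3  [load 13/25]
  6 → host 3  [load 19/25]
  5 → host 1  [load 25/25]
  5 → host 3  [load 24/25]
  4 → host 4 (new)  [load 4/25]
  3 → host 2  [load 25/25]
4 hosts opened.

4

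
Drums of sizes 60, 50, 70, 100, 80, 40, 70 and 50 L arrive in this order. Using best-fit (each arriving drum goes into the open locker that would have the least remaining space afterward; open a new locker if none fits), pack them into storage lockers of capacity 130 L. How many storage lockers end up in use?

  60 → locker 1 (new)  [load 60/130]
  50 → locker 1  [load 110/130]
  70 → locker 2 (new)  [load 70/130]
  100 → locker 3 (new)  [load 100/130]
  80 → locker 4 (new)  [load 80/130]
  40 → locker 4  [load 120/130]
  70 → locker 5 (new)  [load 70/130]
  50 → locker 2  [load 120/130]
5 storage lockers opened.

5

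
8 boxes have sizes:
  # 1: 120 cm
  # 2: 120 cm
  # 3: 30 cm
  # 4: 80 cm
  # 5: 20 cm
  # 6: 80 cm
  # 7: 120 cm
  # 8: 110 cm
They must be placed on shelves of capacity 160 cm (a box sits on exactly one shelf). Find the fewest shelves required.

Total = 120 + 120 + 120 + 110 + 80 + 80 + 30 + 20 = 680 cm.
Lower bound: ⌈680/160⌉ = 5 shelves.
A packing using 5 shelves:
  shelf 1: 120 + 30 = 150
  shelf 2: 120 + 20 = 140
  shelf 3: 120 = 120
  shelf 4: 110 = 110
  shelf 5: 80 + 80 = 160
This matches the lower bound, so 5 is optimal.

5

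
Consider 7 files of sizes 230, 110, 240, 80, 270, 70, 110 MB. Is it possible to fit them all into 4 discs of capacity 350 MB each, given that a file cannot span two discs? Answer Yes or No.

Yes

A valid assignment using 4 discs:
  disc 1: 270 + 80 = 350
  disc 2: 240 + 110 = 350
  disc 3: 230 + 110 = 340
  disc 4: 70 = 70
Every load is within 350 MB, so 4 discs suffice.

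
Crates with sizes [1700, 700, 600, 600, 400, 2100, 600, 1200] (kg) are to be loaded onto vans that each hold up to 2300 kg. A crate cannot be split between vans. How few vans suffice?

4

Total = 2100 + 1700 + 1200 + 700 + 600 + 600 + 600 + 400 = 7900 kg.
Lower bound: ⌈7900/2300⌉ = 4 vans.
A packing using 4 vans:
  van 1: 2100 = 2100
  van 2: 1700 + 600 = 2300
  van 3: 1200 + 700 + 400 = 2300
  van 4: 600 + 600 = 1200
This matches the lower bound, so 4 is optimal.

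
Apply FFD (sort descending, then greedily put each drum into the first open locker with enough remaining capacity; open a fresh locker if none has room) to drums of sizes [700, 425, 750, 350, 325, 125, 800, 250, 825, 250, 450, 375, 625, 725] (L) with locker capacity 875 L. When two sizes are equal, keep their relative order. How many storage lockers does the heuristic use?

Sorted descending: 825, 800, 750, 725, 700, 625, 450, 425, 375, 350, 325, 250, 250, 125.
  825 → locker 1 (new)  [load 825/875]
  800 → locker 2 (new)  [load 800/875]
  750 → locker 3 (new)  [load 750/875]
  725 → locker 4 (new)  [load 725/875]
  700 → locker 5 (new)  [load 700/875]
  625 → locker 6 (new)  [load 625/875]
  450 → locker 7 (new)  [load 450/875]
  425 → locker 7  [load 875/875]
  375 → locker 8 (new)  [load 375/875]
  350 → locker 8  [load 725/875]
  325 → locker 9 (new)  [load 325/875]
  250 → locker 6  [load 875/875]
  250 → locker 9  [load 575/875]
  125 → locker 3  [load 875/875]
9 storage lockers opened.

9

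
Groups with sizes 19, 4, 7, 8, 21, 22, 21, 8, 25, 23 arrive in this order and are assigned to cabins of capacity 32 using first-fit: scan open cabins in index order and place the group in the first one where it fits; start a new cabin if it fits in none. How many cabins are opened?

6

  19 → cabin 1 (new)  [load 19/32]
  4 → cabin 1  [load 23/32]
  7 → cabin 1  [load 30/32]
  8 → cabin 2 (new)  [load 8/32]
  21 → cabin 2  [load 29/32]
  22 → cabin 3 (new)  [load 22/32]
  21 → cabin 4 (new)  [load 21/32]
  8 → cabin 3  [load 30/32]
  25 → cabin 5 (new)  [load 25/32]
  23 → cabin 6 (new)  [load 23/32]
6 cabins opened.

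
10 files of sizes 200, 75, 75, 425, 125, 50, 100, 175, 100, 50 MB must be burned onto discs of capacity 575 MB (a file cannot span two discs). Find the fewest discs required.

3

Total = 425 + 200 + 175 + 125 + 100 + 100 + 75 + 75 + 50 + 50 = 1375 MB.
Lower bound: ⌈1375/575⌉ = 3 discs.
A packing using 3 discs:
  disc 1: 425 + 125 = 550
  disc 2: 200 + 175 + 100 + 100 = 575
  disc 3: 75 + 75 + 50 + 50 = 250
This matches the lower bound, so 3 is optimal.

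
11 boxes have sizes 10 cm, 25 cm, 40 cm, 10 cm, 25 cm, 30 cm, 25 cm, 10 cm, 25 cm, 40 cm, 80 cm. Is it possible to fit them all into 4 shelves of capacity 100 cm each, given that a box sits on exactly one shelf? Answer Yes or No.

A valid assignment using 4 shelves:
  shelf 1: 80 + 10 + 10 = 100
  shelf 2: 40 + 40 + 10 = 90
  shelf 3: 30 + 25 + 25 = 80
  shelf 4: 25 + 25 = 50
Every load is within 100 cm, so 4 shelves suffice.

Yes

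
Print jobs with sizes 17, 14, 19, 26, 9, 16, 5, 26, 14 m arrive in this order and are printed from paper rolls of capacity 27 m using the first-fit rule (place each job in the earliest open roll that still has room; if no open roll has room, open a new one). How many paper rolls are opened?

7

  17 → roll 1 (new)  [load 17/27]
  14 → roll 2 (new)  [load 14/27]
  19 → roll 3 (new)  [load 19/27]
  26 → roll 4 (new)  [load 26/27]
  9 → roll 1  [load 26/27]
  16 → roll 5 (new)  [load 16/27]
  5 → roll 2  [load 19/27]
  26 → roll 6 (new)  [load 26/27]
  14 → roll 7 (new)  [load 14/27]
7 paper rolls opened.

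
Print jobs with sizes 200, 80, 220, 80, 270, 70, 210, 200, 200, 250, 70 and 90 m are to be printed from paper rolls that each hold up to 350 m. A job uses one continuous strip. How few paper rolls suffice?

7

Total = 270 + 250 + 220 + 210 + 200 + 200 + 200 + 90 + 80 + 80 + 70 + 70 = 1940 m.
Lower bound: ⌈1940/350⌉ = 6 paper rolls.
Also, 7 print jobs each exceed 175 m, and no two of those can share a roll, so at least 7 paper rolls are needed.
A packing using 7 paper rolls:
  roll 1: 270 + 80 = 350
  roll 2: 250 + 90 = 340
  roll 3: 220 + 80 = 300
  roll 4: 210 + 70 + 70 = 350
  roll 5: 200 = 200
  roll 6: 200 = 200
  roll 7: 200 = 200
This matches the lower bound, so 7 is optimal.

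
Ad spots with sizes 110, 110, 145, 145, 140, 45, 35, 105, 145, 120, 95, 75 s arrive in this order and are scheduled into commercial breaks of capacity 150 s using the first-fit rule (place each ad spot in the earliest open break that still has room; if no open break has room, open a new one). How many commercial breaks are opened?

  110 → break 1 (new)  [load 110/150]
  110 → break 2 (new)  [load 110/150]
  145 → break 3 (new)  [load 145/150]
  145 → break 4 (new)  [load 145/150]
  140 → break 5 (new)  [load 140/150]
  45 → break 6 (new)  [load 45/150]
  35 → break 1  [load 145/150]
  105 → break 6  [load 150/150]
  145 → break 7 (new)  [load 145/150]
  120 → break 8 (new)  [load 120/150]
  95 → break 9 (new)  [load 95/150]
  75 → break 10 (new)  [load 75/150]
10 commercial breaks opened.

10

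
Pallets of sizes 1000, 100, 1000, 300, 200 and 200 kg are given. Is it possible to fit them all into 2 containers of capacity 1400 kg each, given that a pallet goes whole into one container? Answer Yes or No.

Yes

A valid assignment using 2 containers:
  container 1: 1000 + 300 + 100 = 1400
  container 2: 1000 + 200 + 200 = 1400
Every load is within 1400 kg, so 2 containers suffice.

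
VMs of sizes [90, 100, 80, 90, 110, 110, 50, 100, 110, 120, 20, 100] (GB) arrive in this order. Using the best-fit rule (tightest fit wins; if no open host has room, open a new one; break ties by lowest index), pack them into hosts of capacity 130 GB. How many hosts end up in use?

  90 → host 1 (new)  [load 90/130]
  100 → host 2 (new)  [load 100/130]
  80 → host 3 (new)  [load 80/130]
  90 → host 4 (new)  [load 90/130]
  110 → host 5 (new)  [load 110/130]
  110 → host 6 (new)  [load 110/130]
  50 → host 3  [load 130/130]
  100 → host 7 (new)  [load 100/130]
  110 → host 8 (new)  [load 110/130]
  120 → host 9 (new)  [load 120/130]
  20 → host 5  [load 130/130]
  100 → host 10 (new)  [load 100/130]
10 hosts opened.

10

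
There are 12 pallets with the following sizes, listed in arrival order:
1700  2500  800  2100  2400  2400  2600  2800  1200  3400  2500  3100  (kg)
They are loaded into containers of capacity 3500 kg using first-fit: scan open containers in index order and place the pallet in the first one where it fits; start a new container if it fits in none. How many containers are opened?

10

  1700 → container 1 (new)  [load 1700/3500]
  2500 → container 2 (new)  [load 2500/3500]
  800 → container 1  [load 2500/3500]
  2100 → container 3 (new)  [load 2100/3500]
  2400 → container 4 (new)  [load 2400/3500]
  2400 → container 5 (new)  [load 2400/3500]
  2600 → container 6 (new)  [load 2600/3500]
  2800 → container 7 (new)  [load 2800/3500]
  1200 → container 3  [load 3300/3500]
  3400 → container 8 (new)  [load 3400/3500]
  2500 → container 9 (new)  [load 2500/3500]
  3100 → container 10 (new)  [load 3100/3500]
10 containers opened.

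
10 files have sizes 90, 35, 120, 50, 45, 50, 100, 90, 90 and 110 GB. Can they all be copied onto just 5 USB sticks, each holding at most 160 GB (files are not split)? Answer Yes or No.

No

Total = 780 GB; ⌈780/160⌉ = 5.
6 files each exceed half the capacity and cannot share a USB stick, forcing at least 6 USB sticks.
At least 6 USB sticks are required, but only 5 are allowed.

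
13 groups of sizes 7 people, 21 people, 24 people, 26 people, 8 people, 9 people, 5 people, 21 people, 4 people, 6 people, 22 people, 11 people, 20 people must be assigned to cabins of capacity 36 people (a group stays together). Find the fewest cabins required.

Total = 26 + 24 + 22 + 21 + 21 + 20 + 11 + 9 + 8 + 7 + 6 + 5 + 4 = 184 people.
Lower bound: ⌈184/36⌉ = 6 cabins.
A packing using 6 cabins:
  cabin 1: 26 + 9 = 35
  cabin 2: 24 + 11 = 35
  cabin 3: 22 + 8 + 6 = 36
  cabin 4: 21 + 7 + 5 = 33
  cabin 5: 21 + 4 = 25
  cabin 6: 20 = 20
This matches the lower bound, so 6 is optimal.

6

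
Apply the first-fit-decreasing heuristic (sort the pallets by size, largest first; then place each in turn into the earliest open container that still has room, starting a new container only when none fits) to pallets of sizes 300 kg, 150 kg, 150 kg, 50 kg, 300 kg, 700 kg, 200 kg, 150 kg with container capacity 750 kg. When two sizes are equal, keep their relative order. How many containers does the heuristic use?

3

Sorted descending: 700, 300, 300, 200, 150, 150, 150, 50.
  700 → container 1 (new)  [load 700/750]
  300 → container 2 (new)  [load 300/750]
  300 → container 2  [load 600/750]
  200 → container 3 (new)  [load 200/750]
  150 → container 2  [load 750/750]
  150 → container 3  [load 350/750]
  150 → container 3  [load 500/750]
  50 → container 1  [load 750/750]
3 containers opened.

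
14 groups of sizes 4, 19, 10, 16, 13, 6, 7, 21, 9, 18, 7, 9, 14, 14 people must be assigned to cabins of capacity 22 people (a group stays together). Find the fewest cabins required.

8

Total = 21 + 19 + 18 + 16 + 14 + 14 + 13 + 10 + 9 + 9 + 7 + 7 + 6 + 4 = 167 people.
Lower bound: ⌈167/22⌉ = 8 cabins.
A packing using 8 cabins:
  cabin 1: 21 = 21
  cabin 2: 19 = 19
  cabin 3: 18 + 4 = 22
  cabin 4: 16 + 6 = 22
  cabin 5: 14 + 7 = 21
  cabin 6: 14 + 7 = 21
  cabin 7: 13 + 9 = 22
  cabin 8: 10 + 9 = 19
This matches the lower bound, so 8 is optimal.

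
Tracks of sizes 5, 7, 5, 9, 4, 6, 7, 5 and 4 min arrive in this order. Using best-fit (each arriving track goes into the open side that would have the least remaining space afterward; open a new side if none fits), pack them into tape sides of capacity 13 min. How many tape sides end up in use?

  5 → side 1 (new)  [load 5/13]
  7 → side 1  [load 12/13]
  5 → side 2 (new)  [load 5/13]
  9 → side 3 (new)  [load 9/13]
  4 → side 3  [load 13/13]
  6 → side 2  [load 11/13]
  7 → side 4 (new)  [load 7/13]
  5 → side 4  [load 12/13]
  4 → side 5 (new)  [load 4/13]
5 tape sides opened.

5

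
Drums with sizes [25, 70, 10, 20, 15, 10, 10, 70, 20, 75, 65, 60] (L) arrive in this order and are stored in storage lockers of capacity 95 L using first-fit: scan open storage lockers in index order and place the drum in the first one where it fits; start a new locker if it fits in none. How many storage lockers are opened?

6

  25 → locker 1 (new)  [load 25/95]
  70 → locker 1  [load 95/95]
  10 → locker 2 (new)  [load 10/95]
  20 → locker 2  [load 30/95]
  15 → locker 2  [load 45/95]
  10 → locker 2  [load 55/95]
  10 → locker 2  [load 65/95]
  70 → locker 3 (new)  [load 70/95]
  20 → locker 2  [load 85/95]
  75 → locker 4 (new)  [load 75/95]
  65 → locker 5 (new)  [load 65/95]
  60 → locker 6 (new)  [load 60/95]
6 storage lockers opened.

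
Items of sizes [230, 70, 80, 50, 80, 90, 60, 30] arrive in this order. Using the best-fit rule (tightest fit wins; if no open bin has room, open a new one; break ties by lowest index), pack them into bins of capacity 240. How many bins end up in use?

  230 → bin 1 (new)  [load 230/240]
  70 → bin 2 (new)  [load 70/240]
  80 → bin 2  [load 150/240]
  50 → bin 2  [load 200/240]
  80 → bin 3 (new)  [load 80/240]
  90 → bin 3  [load 170/240]
  60 → bin 3  [load 230/240]
  30 → bin 2  [load 230/240]
3 bins opened.

3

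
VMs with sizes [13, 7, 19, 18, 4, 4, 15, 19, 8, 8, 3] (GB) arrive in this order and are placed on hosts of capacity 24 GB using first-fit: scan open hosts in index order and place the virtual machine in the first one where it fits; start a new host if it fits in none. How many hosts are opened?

6

  13 → host 1 (new)  [load 13/24]
  7 → host 1  [load 20/24]
  19 → host 2 (new)  [load 19/24]
  18 → host 3 (new)  [load 18/24]
  4 → host 1  [load 24/24]
  4 → host 2  [load 23/24]
  15 → host 4 (new)  [load 15/24]
  19 → host 5 (new)  [load 19/24]
  8 → host 4  [load 23/24]
  8 → host 6 (new)  [load 8/24]
  3 → host 3  [load 21/24]
6 hosts opened.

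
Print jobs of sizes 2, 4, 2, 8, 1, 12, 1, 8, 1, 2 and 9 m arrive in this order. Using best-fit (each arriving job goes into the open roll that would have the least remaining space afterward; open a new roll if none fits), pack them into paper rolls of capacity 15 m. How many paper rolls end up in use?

5

  2 → roll 1 (new)  [load 2/15]
  4 → roll 1  [load 6/15]
  2 → roll 1  [load 8/15]
  8 → roll 2 (new)  [load 8/15]
  1 → roll 1  [load 9/15]
  12 → roll 3 (new)  [load 12/15]
  1 → roll 3  [load 13/15]
  8 → roll 4 (new)  [load 8/15]
  1 → roll 3  [load 14/15]
  2 → roll 1  [load 11/15]
  9 → roll 5 (new)  [load 9/15]
5 paper rolls opened.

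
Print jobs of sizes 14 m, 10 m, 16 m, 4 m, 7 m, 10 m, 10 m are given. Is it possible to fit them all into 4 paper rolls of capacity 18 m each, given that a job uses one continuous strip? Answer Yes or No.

No

Total = 71 m; ⌈71/18⌉ = 4.
5 print jobs each exceed half the capacity and cannot share a roll, forcing at least 5 paper rolls.
At least 5 paper rolls are required, but only 4 are allowed.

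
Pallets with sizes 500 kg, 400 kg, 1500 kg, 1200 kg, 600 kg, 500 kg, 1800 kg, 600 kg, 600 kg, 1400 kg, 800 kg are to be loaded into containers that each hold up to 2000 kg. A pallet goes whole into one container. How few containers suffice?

6

Total = 1800 + 1500 + 1400 + 1200 + 800 + 600 + 600 + 600 + 500 + 500 + 400 = 9900 kg.
Lower bound: ⌈9900/2000⌉ = 5 containers.
A packing using 6 containers:
  container 1: 1800 = 1800
  container 2: 1500 + 500 = 2000
  container 3: 1400 + 600 = 2000
  container 4: 1200 + 800 = 2000
  container 5: 600 + 600 + 500 = 1700
  container 6: 400 = 400
No arrangement into 5 containers stays within capacity, so 6 is optimal.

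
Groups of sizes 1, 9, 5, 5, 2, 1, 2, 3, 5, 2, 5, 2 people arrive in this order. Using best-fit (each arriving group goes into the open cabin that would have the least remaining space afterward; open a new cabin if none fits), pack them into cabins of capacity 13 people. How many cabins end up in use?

4

  1 → cabin 1 (new)  [load 1/13]
  9 → cabin 1  [load 10/13]
  5 → cabin 2 (new)  [load 5/13]
  5 → cabin 2  [load 10/13]
  2 → cabin 1  [load 12/13]
  1 → cabin 1  [load 13/13]
  2 → cabin 2  [load 12/13]
  3 → cabin 3 (new)  [load 3/13]
  5 → cabin 3  [load 8/13]
  2 → cabin 3  [load 10/13]
  5 → cabin 4 (new)  [load 5/13]
  2 → cabin 3  [load 12/13]
4 cabins opened.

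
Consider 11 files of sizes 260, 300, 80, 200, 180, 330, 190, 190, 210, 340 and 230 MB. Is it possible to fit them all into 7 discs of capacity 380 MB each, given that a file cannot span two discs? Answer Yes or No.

Total = 2510 MB; ⌈2510/380⌉ = 7.
The bound of 7 does not rule out 7, but exhaustive search shows no assignment into 7 discs of capacity 380 MB exists — the minimum is 8.

No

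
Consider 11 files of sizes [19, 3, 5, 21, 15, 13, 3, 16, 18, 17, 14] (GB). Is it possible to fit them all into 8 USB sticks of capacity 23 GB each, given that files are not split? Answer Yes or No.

Yes

A valid assignment using 8 USB sticks:
  USB stick 1: 21 = 21
  USB stick 2: 19 + 3 = 22
  USB stick 3: 18 + 5 = 23
  USB stick 4: 17 + 3 = 20
  USB stick 5: 16 = 16
  USB stick 6: 15 = 15
  USB stick 7: 14 = 14
  USB stick 8: 13 = 13
Every load is within 23 GB, so 8 USB sticks suffice.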